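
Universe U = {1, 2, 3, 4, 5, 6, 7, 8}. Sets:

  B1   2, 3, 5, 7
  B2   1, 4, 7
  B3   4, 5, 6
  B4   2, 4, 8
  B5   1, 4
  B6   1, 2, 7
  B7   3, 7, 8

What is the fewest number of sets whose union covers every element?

3

B3, B6, B7 together cover {1, 2, 3, 4, 5, 6, 7, 8} — every element.
No 2 of the 7 sets cover everything (all 21 pairs fall short), so 3 is minimum.
Greedy (largest uncovered first) would take B1, B2, B3, B4 — 4 sets — but 3 suffice.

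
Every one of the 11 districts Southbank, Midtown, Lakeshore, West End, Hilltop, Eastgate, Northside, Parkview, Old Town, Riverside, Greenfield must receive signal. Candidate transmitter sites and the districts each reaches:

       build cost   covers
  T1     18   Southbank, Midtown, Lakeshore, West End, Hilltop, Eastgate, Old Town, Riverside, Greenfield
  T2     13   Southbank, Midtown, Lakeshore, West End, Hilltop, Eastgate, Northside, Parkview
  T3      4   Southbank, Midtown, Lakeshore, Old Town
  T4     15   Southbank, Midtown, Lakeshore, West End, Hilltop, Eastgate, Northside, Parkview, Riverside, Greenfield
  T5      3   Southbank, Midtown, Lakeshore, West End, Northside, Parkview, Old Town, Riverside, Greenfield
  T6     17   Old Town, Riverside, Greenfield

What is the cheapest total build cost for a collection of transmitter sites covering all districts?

T2, T5 cover every district at build cost 13 + 3 = 16.
Any cover uses at least 2 transmitter sites; among all covering selections none totals below 16.

16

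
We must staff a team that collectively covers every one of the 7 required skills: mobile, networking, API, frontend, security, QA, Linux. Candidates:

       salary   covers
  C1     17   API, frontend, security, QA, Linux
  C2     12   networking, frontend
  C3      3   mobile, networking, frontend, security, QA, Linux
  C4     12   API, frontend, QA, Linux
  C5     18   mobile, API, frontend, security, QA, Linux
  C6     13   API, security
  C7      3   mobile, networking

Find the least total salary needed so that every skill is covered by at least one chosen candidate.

15

C3, C4 cover every skill at salary 3 + 12 = 15.
Any cover uses at least 2 candidates; among all covering selections none totals below 15.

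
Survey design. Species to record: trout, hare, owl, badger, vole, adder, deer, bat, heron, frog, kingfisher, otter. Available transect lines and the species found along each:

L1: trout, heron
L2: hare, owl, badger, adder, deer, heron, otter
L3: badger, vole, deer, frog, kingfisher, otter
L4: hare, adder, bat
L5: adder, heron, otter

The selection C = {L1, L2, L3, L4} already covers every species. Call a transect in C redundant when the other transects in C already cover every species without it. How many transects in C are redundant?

Drop L1: trout uncovered — not redundant.
Drop L2: owl uncovered — not redundant.
Drop L3: vole, frog, kingfisher uncovered — not redundant.
Drop L4: bat uncovered — not redundant.
None of the transects in C is redundant.

0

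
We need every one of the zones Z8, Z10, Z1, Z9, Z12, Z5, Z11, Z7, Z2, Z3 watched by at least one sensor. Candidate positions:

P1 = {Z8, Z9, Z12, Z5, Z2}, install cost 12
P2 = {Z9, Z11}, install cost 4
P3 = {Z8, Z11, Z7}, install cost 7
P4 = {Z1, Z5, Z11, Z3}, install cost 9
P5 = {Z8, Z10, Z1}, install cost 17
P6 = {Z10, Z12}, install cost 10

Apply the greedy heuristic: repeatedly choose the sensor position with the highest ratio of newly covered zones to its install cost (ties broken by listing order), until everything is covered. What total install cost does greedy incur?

Pick 1: P2 adds 2 new (Z9, Z11) at install cost 4 (ratio 2/4).
Pick 2: P1 adds 4 new (Z8, Z12, Z5, Z2) at install cost 12 (ratio 4/12).
Pick 3: P4 adds 2 new (Z1, Z3) at install cost 9 (ratio 2/9).
Pick 4: P3 adds 1 new (Z7) at install cost 7 (ratio 1/7).
Pick 5: P6 adds 1 new (Z10) at install cost 10 (ratio 1/10).
Greedy total install cost: 4 + 12 + 9 + 7 + 10 = 42. (The true optimum is 38, so greedy overshoots here.)

42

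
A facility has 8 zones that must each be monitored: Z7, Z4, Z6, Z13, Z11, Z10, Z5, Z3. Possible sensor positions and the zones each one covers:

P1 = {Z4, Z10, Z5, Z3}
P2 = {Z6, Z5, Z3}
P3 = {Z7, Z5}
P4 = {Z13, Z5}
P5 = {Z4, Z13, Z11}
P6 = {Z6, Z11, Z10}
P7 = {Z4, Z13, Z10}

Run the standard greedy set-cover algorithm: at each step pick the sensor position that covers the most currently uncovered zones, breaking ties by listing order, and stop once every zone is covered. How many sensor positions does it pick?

4

Pick 1: P1 covers 4 new zones (Z4, Z10, Z5, Z3).
Pick 2: P5 covers 2 new zones (Z13, Z11).
Pick 3: P2 covers 1 new zones (Z6).
Pick 4: P3 covers 1 new zones (Z7).
Greedy uses 4 sensor positions.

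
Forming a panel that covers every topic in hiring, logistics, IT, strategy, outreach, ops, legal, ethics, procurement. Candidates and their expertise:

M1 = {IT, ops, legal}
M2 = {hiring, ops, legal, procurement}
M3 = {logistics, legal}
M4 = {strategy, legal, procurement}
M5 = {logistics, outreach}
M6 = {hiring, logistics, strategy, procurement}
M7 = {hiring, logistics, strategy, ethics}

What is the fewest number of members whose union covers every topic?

4

M1, M2, M5, M7 together cover {hiring, logistics, IT, strategy, outreach, ops, legal, ethics, procurement} — every topic.
No 3 of the 7 members cover everything (all 35 triples fall short), so 4 is minimum.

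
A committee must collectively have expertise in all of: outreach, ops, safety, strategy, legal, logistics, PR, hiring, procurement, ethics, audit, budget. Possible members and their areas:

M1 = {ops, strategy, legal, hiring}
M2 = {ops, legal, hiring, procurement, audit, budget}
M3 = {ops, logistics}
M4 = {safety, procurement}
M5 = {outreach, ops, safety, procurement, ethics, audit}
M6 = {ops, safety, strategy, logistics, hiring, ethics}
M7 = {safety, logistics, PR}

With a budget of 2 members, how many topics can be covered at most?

Choosing M2, M6 covers {ops, safety, strategy, legal, logistics, hiring, procurement, ethics, audit, budget} — 10 topics.
No choice of 2 members does better; here outreach, PR are left uncovered.

10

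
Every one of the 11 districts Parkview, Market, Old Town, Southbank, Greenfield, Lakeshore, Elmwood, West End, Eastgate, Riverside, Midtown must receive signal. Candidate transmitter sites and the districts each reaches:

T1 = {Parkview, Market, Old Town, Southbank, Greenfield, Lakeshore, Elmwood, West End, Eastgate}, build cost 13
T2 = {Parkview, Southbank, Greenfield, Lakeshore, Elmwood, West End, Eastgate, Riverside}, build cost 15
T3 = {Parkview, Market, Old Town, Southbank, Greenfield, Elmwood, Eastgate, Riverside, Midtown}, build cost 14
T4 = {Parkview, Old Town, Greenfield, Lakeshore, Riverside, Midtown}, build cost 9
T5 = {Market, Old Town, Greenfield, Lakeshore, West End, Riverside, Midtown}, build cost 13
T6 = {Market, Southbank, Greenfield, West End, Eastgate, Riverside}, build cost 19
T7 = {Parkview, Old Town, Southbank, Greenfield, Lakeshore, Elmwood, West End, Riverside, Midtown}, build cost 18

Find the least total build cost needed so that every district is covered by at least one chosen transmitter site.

T1, T4 cover every district at build cost 13 + 9 = 22.
Any cover uses at least 2 transmitter sites; among all covering selections none totals below 22.

22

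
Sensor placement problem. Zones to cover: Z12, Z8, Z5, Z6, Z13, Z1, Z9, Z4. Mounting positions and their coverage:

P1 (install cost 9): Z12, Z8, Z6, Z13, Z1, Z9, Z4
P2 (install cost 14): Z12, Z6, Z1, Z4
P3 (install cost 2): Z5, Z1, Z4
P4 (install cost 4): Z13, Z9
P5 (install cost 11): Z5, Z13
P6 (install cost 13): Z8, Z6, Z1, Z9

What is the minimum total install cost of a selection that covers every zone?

P1, P3 cover every zone at install cost 9 + 2 = 11.
Any cover uses at least 2 sensor positions; among all covering selections none totals below 11.

11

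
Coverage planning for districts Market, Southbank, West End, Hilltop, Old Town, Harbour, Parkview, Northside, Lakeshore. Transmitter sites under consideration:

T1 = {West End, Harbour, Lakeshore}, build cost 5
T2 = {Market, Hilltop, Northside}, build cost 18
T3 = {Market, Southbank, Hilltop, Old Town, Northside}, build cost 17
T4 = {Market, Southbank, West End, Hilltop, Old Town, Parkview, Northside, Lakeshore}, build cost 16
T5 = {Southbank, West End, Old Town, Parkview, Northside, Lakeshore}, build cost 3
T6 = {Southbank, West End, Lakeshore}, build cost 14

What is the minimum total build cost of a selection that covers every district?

21

T1, T4 cover every district at build cost 5 + 16 = 21.
Any cover uses at least 2 transmitter sites; among all covering selections none totals below 21.
Greedy by coverage-per-build cost would pick T5, T1, T4 for 24 — worse than the optimum 21.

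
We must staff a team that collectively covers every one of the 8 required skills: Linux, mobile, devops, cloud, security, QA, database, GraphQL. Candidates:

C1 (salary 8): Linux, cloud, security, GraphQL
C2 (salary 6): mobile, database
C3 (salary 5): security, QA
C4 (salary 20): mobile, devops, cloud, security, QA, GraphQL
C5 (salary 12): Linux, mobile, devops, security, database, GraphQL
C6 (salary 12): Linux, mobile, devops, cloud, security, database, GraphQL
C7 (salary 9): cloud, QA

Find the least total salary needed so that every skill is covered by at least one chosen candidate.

17

C3, C6 cover every skill at salary 5 + 12 = 17.
Any cover uses at least 2 candidates; among all covering selections none totals below 17.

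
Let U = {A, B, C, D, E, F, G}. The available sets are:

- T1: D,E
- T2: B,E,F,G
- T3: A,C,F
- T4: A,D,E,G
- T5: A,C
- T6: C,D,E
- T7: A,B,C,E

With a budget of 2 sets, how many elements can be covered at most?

Choosing T2, T3 covers {A, B, C, E, F, G} — 6 elements.
No choice of 2 sets does better; here D is left uncovered.

6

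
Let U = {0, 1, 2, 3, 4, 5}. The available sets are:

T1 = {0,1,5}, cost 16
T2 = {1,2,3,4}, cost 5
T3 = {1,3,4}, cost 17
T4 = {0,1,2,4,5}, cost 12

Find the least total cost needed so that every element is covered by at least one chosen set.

T2, T4 cover every element at cost 5 + 12 = 17.
Any cover uses at least 2 sets; among all covering selections none totals below 17.

17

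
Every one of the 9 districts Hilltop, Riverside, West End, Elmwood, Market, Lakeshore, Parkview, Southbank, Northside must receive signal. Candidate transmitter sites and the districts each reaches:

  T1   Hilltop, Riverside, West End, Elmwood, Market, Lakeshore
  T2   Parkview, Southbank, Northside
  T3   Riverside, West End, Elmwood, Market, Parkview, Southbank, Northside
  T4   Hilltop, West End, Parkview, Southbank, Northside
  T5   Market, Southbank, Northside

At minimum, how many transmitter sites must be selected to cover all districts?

T1, T2 together cover {Hilltop, Riverside, West End, Elmwood, Market, Lakeshore, Parkview, Southbank, Northside} — every district.
No single transmitter site contains all 9 districts, so 2 is optimal.

2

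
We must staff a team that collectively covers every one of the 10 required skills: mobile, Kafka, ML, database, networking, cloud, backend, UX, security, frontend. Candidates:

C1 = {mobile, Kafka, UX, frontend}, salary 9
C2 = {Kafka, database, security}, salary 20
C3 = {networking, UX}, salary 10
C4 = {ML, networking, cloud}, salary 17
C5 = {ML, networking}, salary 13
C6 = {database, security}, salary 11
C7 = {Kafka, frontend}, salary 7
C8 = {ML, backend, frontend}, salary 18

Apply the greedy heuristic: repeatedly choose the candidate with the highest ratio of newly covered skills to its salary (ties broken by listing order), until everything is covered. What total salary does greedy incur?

55

Pick 1: C1 adds 4 new (mobile, Kafka, UX, frontend) at salary 9 (ratio 4/9).
Pick 2: C6 adds 2 new (database, security) at salary 11 (ratio 2/11).
Pick 3: C4 adds 3 new (ML, networking, cloud) at salary 17 (ratio 3/17).
Pick 4: C8 adds 1 new (backend) at salary 18 (ratio 1/18).
Greedy total salary: 9 + 11 + 17 + 18 = 55.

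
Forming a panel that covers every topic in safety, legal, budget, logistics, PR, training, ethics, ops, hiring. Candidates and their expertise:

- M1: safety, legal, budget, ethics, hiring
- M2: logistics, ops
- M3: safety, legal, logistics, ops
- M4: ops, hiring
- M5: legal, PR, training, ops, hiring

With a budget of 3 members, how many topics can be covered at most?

Choosing M1, M2, M5 covers {safety, legal, budget, logistics, PR, training, ethics, ops, hiring} — 9 topics.
That is all 9 topics.

9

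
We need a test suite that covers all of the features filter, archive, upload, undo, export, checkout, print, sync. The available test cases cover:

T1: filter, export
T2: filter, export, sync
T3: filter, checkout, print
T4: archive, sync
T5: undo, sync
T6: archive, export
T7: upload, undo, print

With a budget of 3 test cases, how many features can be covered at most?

Choosing T1, T4, T7 covers {filter, archive, upload, undo, export, print, sync} — 7 features.
No choice of 3 test cases does better; here checkout is left uncovered.

7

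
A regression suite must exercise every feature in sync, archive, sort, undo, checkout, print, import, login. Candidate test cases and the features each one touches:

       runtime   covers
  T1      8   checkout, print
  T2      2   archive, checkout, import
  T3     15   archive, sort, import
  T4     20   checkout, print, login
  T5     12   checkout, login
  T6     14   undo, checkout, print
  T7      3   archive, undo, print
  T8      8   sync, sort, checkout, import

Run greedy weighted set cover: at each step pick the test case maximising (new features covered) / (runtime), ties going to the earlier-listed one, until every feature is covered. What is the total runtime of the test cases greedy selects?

25

Pick 1: T2 adds 3 new (archive, checkout, import) at runtime 2 (ratio 3/2).
Pick 2: T7 adds 2 new (undo, print) at runtime 3 (ratio 2/3).
Pick 3: T8 adds 2 new (sync, sort) at runtime 8 (ratio 2/8).
Pick 4: T5 adds 1 new (login) at runtime 12 (ratio 1/12).
Greedy total runtime: 2 + 3 + 8 + 12 = 25. (The true optimum is 23, so greedy overshoots here.)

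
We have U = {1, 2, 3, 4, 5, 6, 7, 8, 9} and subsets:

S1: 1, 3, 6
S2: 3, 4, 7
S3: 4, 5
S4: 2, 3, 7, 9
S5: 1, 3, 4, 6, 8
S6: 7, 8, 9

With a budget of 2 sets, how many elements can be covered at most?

8

Choosing S4, S5 covers {1, 2, 3, 4, 6, 7, 8, 9} — 8 elements.
No choice of 2 sets does better; here 5 is left uncovered.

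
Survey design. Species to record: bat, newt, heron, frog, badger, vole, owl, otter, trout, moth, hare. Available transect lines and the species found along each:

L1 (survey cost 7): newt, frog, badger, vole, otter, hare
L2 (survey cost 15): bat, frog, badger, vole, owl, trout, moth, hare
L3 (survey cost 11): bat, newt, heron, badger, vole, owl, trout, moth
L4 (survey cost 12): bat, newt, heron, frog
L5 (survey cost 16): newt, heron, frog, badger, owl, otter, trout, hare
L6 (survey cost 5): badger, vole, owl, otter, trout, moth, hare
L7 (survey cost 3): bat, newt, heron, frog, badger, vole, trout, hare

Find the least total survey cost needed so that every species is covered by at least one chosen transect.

8

L6, L7 cover every species at survey cost 5 + 3 = 8.
Any cover uses at least 2 transects; among all covering selections none totals below 8.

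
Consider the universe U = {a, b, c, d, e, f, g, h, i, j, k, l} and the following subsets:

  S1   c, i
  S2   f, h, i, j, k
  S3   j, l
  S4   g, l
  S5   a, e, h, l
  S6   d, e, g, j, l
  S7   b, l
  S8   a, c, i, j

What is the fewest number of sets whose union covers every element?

4

S2, S6, S7, S8 together cover {a, b, c, d, e, f, g, h, i, j, k, l} — every element.
No 3 of the 8 sets cover everything (all 56 triples fall short), so 4 is minimum.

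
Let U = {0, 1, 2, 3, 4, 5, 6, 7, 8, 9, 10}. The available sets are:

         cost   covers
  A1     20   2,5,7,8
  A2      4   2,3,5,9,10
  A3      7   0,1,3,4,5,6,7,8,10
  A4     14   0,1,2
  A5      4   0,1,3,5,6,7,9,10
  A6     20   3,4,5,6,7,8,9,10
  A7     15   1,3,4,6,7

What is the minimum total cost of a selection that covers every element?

11

A2, A3 cover every element at cost 4 + 7 = 11.
Any cover uses at least 2 sets; among all covering selections none totals below 11.
Greedy by coverage-per-cost would pick A5, A3, A2 for 15 — worse than the optimum 11.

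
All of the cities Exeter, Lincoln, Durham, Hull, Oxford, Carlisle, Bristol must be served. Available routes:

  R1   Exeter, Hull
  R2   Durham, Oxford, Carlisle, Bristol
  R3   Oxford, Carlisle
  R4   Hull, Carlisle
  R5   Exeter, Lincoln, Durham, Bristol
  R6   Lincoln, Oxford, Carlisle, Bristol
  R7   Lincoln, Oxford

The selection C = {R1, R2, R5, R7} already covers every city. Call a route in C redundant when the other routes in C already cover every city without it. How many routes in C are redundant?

2

Drop R1: Hull uncovered — not redundant.
Drop R2: Carlisle uncovered — not redundant.
Drop R5: the rest still cover every city — redundant.
Drop R7: the rest still cover every city — redundant.
2 redundant: R5, R7.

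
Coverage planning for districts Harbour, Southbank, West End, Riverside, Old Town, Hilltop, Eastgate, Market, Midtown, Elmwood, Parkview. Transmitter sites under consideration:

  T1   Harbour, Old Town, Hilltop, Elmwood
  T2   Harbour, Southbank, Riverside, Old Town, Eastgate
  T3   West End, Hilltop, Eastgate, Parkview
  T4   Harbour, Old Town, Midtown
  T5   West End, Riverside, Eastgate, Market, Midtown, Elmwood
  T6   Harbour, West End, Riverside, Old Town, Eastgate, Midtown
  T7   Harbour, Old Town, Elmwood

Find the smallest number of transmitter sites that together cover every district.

T2, T3, T5 together cover {Harbour, Southbank, West End, Riverside, Old Town, Hilltop, Eastgate, Market, Midtown, Elmwood, Parkview} — every district.
No 2 of the 7 transmitter sites cover everything (all 21 pairs fall short), so 3 is minimum.
Greedy (largest uncovered first) would take T5, T1, T2, T3 — 4 transmitter sites — but 3 suffice.

3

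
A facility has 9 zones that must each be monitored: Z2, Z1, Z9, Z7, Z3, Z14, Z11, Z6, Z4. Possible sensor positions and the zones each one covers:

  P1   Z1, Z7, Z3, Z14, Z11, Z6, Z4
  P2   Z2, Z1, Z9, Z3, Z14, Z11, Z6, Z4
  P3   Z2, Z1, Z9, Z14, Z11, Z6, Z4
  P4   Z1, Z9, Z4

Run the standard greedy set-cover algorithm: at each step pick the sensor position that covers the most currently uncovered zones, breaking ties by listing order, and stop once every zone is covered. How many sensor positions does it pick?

Pick 1: P2 covers 8 new zones (Z2, Z1, Z9, Z3, Z14, Z11, Z6, Z4).
Pick 2: P1 covers 1 new zones (Z7).
Greedy uses 2 sensor positions.

2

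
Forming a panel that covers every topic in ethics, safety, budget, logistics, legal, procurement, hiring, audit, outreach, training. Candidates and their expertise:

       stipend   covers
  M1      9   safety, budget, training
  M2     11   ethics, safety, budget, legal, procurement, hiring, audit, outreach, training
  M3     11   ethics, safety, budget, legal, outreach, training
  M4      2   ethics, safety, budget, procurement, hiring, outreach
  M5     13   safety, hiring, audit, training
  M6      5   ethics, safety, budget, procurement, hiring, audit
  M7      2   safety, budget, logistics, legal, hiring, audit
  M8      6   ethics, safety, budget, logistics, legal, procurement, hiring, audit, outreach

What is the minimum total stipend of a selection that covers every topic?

13

M2, M7 cover every topic at stipend 11 + 2 = 13.
Any cover uses at least 2 members; among all covering selections none totals below 13.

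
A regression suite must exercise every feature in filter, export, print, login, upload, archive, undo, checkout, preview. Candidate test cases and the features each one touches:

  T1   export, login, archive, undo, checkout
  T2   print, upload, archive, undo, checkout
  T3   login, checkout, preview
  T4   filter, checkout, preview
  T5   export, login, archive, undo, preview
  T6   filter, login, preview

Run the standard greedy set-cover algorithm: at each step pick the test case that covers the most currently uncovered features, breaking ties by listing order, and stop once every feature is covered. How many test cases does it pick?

Pick 1: T1 covers 5 new features (export, login, archive, undo, checkout).
Pick 2: T2 covers 2 new features (print, upload).
Pick 3: T4 covers 2 new features (filter, preview).
Greedy uses 3 test cases.

3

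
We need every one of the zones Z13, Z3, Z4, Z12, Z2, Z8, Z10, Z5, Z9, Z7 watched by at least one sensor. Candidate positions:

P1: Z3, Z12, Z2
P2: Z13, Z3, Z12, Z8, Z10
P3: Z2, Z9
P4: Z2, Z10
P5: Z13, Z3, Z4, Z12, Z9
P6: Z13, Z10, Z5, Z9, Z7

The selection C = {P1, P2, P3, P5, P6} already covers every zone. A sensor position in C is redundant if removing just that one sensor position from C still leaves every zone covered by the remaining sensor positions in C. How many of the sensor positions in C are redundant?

Drop P1: the rest still cover every zone — redundant.
Drop P2: Z8 uncovered — not redundant.
Drop P3: the rest still cover every zone — redundant.
Drop P5: Z4 uncovered — not redundant.
Drop P6: Z5, Z7 uncovered — not redundant.
2 redundant: P1, P3.

2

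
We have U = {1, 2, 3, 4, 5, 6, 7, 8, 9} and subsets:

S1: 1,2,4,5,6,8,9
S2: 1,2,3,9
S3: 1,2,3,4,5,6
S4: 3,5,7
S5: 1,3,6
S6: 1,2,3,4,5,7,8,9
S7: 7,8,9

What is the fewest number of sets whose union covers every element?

S1, S4 together cover {1, 2, 3, 4, 5, 6, 7, 8, 9} — every element.
No single set contains all 9 elements, so 2 is optimal.

2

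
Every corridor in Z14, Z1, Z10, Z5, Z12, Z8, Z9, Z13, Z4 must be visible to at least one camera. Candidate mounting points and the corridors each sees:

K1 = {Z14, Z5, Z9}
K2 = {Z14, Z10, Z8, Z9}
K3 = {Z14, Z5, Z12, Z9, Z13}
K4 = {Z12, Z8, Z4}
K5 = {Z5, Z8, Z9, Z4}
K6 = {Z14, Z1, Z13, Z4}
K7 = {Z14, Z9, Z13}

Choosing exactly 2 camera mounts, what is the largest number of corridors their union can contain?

7

Choosing K2, K3 covers {Z14, Z10, Z5, Z12, Z8, Z9, Z13} — 7 corridors.
No choice of 2 camera mounts does better; here Z1, Z4 are left uncovered.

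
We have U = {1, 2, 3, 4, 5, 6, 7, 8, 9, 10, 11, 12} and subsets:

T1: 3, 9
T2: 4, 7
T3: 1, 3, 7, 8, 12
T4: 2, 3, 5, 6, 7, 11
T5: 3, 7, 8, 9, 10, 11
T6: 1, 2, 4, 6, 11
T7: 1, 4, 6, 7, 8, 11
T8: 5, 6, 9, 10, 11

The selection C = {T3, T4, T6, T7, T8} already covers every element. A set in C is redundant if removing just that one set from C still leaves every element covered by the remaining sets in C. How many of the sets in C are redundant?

Drop T3: 12 uncovered — not redundant.
Drop T4: the rest still cover every element — redundant.
Drop T6: the rest still cover every element — redundant.
Drop T7: the rest still cover every element — redundant.
Drop T8: 9, 10 uncovered — not redundant.
3 redundant: T4, T6, T7.

3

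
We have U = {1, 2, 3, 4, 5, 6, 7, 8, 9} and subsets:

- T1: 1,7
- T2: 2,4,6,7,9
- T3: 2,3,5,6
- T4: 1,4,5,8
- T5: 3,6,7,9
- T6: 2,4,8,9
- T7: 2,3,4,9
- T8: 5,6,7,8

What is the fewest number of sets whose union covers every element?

T1, T3, T6 together cover {1, 2, 3, 4, 5, 6, 7, 8, 9} — every element.
No 2 of the 8 sets cover everything (all 28 pairs fall short), so 3 is minimum.

3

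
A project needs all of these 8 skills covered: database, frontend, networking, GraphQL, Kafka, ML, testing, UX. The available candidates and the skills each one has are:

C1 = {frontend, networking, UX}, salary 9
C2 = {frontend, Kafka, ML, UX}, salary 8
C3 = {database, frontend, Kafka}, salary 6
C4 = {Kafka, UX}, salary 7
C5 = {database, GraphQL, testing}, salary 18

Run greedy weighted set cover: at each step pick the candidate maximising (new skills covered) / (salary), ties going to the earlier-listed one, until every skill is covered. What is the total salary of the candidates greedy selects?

41

Pick 1: C2 adds 4 new (frontend, Kafka, ML, UX) at salary 8 (ratio 4/8).
Pick 2: C3 adds 1 new (database) at salary 6 (ratio 1/6).
Pick 3: C1 adds 1 new (networking) at salary 9 (ratio 1/9).
Pick 4: C5 adds 2 new (GraphQL, testing) at salary 18 (ratio 2/18).
Greedy total salary: 8 + 6 + 9 + 18 = 41. (The true optimum is 35, so greedy overshoots here.)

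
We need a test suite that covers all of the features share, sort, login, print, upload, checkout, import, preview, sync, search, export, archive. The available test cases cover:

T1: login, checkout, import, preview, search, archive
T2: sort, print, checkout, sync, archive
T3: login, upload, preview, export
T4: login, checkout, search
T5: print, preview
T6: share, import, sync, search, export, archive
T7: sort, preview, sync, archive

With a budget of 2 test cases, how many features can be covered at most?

Choosing T1, T2 covers {sort, login, print, checkout, import, preview, sync, search, archive} — 9 features.
No choice of 2 test cases does better; here share, upload, export are left uncovered.

9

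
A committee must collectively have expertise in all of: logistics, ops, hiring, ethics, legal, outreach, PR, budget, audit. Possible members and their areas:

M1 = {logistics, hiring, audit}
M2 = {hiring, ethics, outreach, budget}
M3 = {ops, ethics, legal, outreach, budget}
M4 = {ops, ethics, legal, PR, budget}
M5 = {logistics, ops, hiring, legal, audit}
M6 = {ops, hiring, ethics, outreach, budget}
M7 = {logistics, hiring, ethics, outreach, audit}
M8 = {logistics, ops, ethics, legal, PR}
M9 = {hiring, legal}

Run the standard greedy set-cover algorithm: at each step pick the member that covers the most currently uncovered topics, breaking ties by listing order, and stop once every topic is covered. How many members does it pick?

Pick 1: M3 covers 5 new topics (ops, ethics, legal, outreach, budget).
Pick 2: M1 covers 3 new topics (logistics, hiring, audit).
Pick 3: M4 covers 1 new topics (PR).
Greedy uses 3 members. (The true minimum is 2.)

3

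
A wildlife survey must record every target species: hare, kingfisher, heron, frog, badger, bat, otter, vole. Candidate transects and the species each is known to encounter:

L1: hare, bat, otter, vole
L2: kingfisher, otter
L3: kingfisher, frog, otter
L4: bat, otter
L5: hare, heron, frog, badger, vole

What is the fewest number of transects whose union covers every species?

3

L1, L2, L5 together cover {hare, kingfisher, heron, frog, badger, bat, otter, vole} — every species.
No 2 of the 5 transects cover everything (all 10 pairs fall short), so 3 is minimum.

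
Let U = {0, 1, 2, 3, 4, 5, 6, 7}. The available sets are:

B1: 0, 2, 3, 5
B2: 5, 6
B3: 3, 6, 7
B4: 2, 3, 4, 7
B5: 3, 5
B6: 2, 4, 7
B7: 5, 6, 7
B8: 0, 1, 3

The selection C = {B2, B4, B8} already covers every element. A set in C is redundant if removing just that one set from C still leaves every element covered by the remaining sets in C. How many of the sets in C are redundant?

0

Drop B2: 5, 6 uncovered — not redundant.
Drop B4: 2, 4, 7 uncovered — not redundant.
Drop B8: 0, 1 uncovered — not redundant.
None of the sets in C is redundant.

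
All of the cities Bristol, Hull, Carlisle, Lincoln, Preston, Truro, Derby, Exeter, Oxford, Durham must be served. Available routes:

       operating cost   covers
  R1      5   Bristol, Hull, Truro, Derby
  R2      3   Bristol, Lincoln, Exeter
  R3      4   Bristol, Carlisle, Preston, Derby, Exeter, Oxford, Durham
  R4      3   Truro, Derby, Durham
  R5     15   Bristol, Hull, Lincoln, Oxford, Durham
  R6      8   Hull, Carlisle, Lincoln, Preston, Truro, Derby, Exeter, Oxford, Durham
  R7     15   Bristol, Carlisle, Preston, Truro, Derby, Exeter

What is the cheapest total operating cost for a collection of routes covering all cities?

R2, R6 cover every city at operating cost 3 + 8 = 11.
Any cover uses at least 2 routes; among all covering selections none totals below 11.
Greedy by coverage-per-operating cost would pick R3, R1, R2 for 12 — worse than the optimum 11.

11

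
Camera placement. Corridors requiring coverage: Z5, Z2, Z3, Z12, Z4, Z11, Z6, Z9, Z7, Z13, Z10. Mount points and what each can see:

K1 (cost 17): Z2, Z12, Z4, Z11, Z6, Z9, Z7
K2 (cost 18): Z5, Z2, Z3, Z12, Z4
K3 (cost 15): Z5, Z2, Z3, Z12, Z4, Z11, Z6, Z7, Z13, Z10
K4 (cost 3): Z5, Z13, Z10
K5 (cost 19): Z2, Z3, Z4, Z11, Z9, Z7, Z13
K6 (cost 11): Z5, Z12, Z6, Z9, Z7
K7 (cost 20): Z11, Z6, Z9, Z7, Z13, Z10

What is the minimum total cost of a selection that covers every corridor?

K3, K6 cover every corridor at cost 15 + 11 = 26.
Any cover uses at least 2 camera mounts; among all covering selections none totals below 26.

26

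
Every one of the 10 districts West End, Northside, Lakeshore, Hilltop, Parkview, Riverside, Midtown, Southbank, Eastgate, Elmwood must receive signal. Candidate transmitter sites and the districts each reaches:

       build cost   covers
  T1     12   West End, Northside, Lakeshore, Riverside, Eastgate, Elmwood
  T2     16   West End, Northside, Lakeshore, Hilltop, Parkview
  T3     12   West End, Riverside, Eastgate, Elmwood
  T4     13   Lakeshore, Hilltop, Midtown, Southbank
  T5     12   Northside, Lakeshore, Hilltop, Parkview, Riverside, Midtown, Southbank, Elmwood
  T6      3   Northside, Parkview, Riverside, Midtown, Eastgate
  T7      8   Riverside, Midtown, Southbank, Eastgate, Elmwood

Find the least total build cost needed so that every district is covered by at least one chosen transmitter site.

24

T1, T5 cover every district at build cost 12 + 12 = 24.
Any cover uses at least 2 transmitter sites; among all covering selections none totals below 24.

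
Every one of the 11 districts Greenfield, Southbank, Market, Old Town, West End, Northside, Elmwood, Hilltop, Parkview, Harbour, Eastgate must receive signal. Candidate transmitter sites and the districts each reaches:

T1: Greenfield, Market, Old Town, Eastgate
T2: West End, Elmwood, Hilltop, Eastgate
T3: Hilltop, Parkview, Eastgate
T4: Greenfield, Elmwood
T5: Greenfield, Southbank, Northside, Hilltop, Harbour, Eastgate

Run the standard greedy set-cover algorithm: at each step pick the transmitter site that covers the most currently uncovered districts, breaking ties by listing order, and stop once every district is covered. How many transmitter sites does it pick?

4

Pick 1: T5 covers 6 new districts (Greenfield, Southbank, Northside, Hilltop, Harbour, Eastgate).
Pick 2: T1 covers 2 new districts (Market, Old Town).
Pick 3: T2 covers 2 new districts (West End, Elmwood).
Pick 4: T3 covers 1 new districts (Parkview).
Greedy uses 4 transmitter sites.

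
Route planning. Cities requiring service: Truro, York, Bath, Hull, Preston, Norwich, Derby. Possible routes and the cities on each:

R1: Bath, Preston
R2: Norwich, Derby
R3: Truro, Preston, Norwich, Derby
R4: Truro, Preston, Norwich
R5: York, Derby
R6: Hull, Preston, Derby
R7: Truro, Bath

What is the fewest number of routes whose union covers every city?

4

R1, R3, R5, R6 together cover {Truro, York, Bath, Hull, Preston, Norwich, Derby} — every city.
No 3 of the 7 routes cover everything (all 35 triples fall short), so 4 is minimum.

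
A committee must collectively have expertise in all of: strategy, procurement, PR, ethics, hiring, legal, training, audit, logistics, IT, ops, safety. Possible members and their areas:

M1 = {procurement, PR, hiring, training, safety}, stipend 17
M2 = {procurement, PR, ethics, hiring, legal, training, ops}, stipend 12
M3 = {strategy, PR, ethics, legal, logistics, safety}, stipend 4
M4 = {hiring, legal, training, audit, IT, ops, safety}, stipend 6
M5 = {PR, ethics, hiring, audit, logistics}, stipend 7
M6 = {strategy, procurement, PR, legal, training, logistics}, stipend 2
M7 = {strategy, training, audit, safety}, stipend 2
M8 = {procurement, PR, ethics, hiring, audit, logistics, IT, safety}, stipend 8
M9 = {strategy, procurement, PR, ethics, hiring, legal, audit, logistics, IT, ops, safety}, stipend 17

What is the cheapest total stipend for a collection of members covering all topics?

12

M3, M4, M6 cover every topic at stipend 4 + 6 + 2 = 12.
Any cover uses at least 2 members; among all covering selections none totals below 12.
Greedy by coverage-per-stipend would pick M6, M7, M4, M3 for 14 — worse than the optimum 12.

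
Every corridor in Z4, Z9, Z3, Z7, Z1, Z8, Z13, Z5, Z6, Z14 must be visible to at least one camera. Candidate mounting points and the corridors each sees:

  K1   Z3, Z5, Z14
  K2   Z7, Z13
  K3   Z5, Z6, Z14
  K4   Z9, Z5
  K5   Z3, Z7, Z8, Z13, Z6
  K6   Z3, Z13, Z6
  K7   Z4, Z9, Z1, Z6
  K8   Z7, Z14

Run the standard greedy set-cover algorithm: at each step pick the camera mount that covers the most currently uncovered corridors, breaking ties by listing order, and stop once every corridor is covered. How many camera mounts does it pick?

3

Pick 1: K5 covers 5 new corridors (Z3, Z7, Z8, Z13, Z6).
Pick 2: K7 covers 3 new corridors (Z4, Z9, Z1).
Pick 3: K1 covers 2 new corridors (Z5, Z14).
Greedy uses 3 camera mounts.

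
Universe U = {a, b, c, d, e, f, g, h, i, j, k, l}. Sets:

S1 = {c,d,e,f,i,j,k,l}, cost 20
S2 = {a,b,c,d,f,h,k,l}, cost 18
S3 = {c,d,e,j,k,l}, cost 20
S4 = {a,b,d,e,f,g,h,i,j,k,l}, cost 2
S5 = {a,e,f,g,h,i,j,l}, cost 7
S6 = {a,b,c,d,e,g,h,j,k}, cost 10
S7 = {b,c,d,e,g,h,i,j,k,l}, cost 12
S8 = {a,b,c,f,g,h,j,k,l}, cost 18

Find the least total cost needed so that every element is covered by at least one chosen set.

S4, S6 cover every element at cost 2 + 10 = 12.
Any cover uses at least 2 sets; among all covering selections none totals below 12.

12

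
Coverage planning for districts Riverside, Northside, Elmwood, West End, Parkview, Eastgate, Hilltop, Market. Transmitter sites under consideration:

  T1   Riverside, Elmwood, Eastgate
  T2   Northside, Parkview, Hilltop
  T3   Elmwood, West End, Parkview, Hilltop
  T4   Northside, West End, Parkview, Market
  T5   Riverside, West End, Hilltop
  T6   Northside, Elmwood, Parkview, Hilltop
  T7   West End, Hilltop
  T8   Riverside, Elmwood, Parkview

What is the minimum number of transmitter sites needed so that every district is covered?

T1, T2, T4 together cover {Riverside, Northside, Elmwood, West End, Parkview, Eastgate, Hilltop, Market} — every district.
No 2 of the 8 transmitter sites cover everything (all 28 pairs fall short), so 3 is minimum.

3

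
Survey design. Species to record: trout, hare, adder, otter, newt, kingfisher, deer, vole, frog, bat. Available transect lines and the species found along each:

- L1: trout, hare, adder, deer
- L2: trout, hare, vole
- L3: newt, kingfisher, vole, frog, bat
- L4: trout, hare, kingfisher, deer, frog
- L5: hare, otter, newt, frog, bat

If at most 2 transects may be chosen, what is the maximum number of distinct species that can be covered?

Choosing L1, L3 covers {trout, hare, adder, newt, kingfisher, deer, vole, frog, bat} — 9 species.
No choice of 2 transects does better; here otter is left uncovered.

9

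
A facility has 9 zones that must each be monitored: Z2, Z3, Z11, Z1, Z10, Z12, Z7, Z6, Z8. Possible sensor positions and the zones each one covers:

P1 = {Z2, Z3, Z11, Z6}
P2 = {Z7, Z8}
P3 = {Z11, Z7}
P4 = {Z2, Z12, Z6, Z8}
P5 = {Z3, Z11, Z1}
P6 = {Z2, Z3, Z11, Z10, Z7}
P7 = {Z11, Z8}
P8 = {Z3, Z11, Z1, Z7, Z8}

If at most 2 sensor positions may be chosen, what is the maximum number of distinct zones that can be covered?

8

Choosing P4, P6 covers {Z2, Z3, Z11, Z10, Z12, Z7, Z6, Z8} — 8 zones.
No choice of 2 sensor positions does better; here Z1 is left uncovered.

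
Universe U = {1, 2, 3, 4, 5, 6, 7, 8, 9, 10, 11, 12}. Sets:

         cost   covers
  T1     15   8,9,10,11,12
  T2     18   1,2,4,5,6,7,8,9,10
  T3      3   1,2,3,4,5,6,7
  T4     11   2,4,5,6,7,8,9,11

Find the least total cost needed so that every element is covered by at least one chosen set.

T1, T3 cover every element at cost 15 + 3 = 18.
Any cover uses at least 2 sets; among all covering selections none totals below 18.

18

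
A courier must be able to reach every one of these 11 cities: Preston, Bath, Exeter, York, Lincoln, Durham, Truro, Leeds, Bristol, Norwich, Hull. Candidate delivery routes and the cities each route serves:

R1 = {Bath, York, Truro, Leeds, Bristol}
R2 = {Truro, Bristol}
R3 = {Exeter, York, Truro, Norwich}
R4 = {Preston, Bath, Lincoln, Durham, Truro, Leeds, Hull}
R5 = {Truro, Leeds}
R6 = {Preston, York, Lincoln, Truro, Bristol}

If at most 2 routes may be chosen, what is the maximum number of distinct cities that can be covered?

Choosing R3, R4 covers {Preston, Bath, Exeter, York, Lincoln, Durham, Truro, Leeds, Norwich, Hull} — 10 cities.
No choice of 2 routes does better; here Bristol is left uncovered.

10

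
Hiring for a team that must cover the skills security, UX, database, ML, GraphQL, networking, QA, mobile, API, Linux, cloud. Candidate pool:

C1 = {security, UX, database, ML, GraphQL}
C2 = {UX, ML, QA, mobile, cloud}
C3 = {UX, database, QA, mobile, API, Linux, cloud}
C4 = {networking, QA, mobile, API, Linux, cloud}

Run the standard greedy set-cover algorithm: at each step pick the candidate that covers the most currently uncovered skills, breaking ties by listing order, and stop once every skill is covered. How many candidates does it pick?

3

Pick 1: C3 covers 7 new skills (UX, database, QA, mobile, API, Linux, cloud).
Pick 2: C1 covers 3 new skills (security, ML, GraphQL).
Pick 3: C4 covers 1 new skills (networking).
Greedy uses 3 candidates. (The true minimum is 2.)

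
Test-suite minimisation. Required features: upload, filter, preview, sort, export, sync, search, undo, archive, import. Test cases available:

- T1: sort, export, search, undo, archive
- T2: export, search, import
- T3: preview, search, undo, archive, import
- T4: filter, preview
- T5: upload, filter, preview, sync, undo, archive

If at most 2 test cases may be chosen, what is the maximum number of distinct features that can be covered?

9

Choosing T1, T5 covers {upload, filter, preview, sort, export, sync, search, undo, archive} — 9 features.
No choice of 2 test cases does better; here import is left uncovered.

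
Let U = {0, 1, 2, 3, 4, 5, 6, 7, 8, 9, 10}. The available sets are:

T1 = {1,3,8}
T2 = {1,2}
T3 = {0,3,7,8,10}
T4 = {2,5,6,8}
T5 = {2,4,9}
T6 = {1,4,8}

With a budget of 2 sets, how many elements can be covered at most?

Choosing T3, T4 covers {0, 2, 3, 5, 6, 7, 8, 10} — 8 elements.
No choice of 2 sets does better; here 1, 4, 9 are left uncovered.

8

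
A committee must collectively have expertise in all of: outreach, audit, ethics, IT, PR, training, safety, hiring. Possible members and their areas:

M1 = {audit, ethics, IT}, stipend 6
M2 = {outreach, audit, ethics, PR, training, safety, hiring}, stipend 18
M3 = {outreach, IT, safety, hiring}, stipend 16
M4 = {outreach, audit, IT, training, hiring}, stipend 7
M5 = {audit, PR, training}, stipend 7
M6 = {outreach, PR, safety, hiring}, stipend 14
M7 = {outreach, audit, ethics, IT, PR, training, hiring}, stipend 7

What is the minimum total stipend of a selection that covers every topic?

M6, M7 cover every topic at stipend 14 + 7 = 21.
Any cover uses at least 2 members; among all covering selections none totals below 21.

21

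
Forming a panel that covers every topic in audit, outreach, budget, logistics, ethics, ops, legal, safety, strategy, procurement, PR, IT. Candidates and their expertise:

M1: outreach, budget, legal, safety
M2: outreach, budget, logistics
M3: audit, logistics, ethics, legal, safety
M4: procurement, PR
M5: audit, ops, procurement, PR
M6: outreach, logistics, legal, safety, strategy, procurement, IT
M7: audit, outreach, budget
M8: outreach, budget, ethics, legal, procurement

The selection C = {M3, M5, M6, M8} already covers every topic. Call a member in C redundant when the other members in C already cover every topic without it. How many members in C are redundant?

1

Drop M3: the rest still cover every topic — redundant.
Drop M5: ops, PR uncovered — not redundant.
Drop M6: strategy, IT uncovered — not redundant.
Drop M8: budget uncovered — not redundant.
1 redundant: M3.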